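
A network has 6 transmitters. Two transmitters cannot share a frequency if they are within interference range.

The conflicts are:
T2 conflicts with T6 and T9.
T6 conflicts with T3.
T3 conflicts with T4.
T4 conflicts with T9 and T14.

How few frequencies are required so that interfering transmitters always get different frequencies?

The cycle T3-T4-T9-T2-T6-T3 has odd length 5, so it cannot be 2-colored; at least 3 frequencies are needed.
A valid assignment using 3 frequencies: T2=3, T6=1, T3=2, T4=1, T9=2, T14=2. Each listed conflict is separated.

3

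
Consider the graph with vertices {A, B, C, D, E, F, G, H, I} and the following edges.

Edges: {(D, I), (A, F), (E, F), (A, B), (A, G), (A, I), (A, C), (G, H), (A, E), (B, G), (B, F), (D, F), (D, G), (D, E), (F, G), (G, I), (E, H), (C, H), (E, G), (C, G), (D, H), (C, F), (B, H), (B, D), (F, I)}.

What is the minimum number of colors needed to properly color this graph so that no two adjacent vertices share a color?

4

A, F, G, I form a clique, so at least 4 colors are needed.
A valid assignment using 4 colors: A=3, B=4, C=4, D=3, E=4, F=2, G=1, H=2, I=4. No two adjacent vertices share a color.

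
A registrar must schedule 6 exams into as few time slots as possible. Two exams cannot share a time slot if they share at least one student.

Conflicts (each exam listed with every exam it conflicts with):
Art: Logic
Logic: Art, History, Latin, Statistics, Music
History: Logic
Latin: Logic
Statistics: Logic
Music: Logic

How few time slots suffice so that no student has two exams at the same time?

2

Logic and History conflict, so at least 2 time slots are needed.
2 time slots suffice: time slot 1 → {Logic}; time slot 2 → {Art, History, Latin, Statistics, Music}. No two conflicting exams share a time slot.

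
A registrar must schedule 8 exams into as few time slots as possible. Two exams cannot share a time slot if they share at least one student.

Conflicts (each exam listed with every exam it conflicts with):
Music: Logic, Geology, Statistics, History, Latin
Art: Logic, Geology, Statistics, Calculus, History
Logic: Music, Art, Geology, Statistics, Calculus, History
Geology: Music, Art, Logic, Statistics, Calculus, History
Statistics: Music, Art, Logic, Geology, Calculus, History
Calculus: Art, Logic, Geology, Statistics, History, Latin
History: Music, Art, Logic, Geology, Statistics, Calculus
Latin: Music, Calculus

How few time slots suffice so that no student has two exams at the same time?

6

Art, Logic, Geology, Statistics, Calculus, History are mutually in conflict, so at least 6 time slots are needed.
6 time slots suffice: Music=1, Art=6, Logic=5, Geology=3, Statistics=4, Calculus=1, History=2, Latin=2. No two conflicting exams share a time slot.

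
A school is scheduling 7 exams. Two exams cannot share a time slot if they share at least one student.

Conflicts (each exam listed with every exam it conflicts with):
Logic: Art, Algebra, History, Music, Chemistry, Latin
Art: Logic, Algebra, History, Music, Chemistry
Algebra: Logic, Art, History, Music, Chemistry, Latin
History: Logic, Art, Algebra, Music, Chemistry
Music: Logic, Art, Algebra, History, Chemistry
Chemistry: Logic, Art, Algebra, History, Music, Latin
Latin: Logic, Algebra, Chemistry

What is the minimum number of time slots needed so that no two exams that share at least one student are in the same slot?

Logic, Art, Algebra, History, Music, Chemistry pairwise conflict, so at least 6 time slots are needed.
6 time slots suffice: time slot 1 → {Logic}; time slot 2 → {Chemistry}; time slot 3 → {Algebra}; time slot 4 → {Art, Latin}; time slot 5 → {Music}; time slot 6 → {History}. No two conflicting exams share a time slot.

6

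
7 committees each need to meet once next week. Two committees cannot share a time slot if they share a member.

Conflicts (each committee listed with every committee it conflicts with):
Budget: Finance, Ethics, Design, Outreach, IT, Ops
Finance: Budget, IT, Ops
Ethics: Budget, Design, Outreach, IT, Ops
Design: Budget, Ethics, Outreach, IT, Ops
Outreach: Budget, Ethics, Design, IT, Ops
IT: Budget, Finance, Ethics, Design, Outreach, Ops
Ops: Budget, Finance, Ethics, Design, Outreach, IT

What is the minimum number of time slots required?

Budget, Ethics, Design, Outreach, IT, Ops pairwise conflict, so at least 6 time slots are needed.
A valid assignment using 6 time slots: Budget=3, Finance=4, Ethics=4, Design=5, Outreach=6, IT=1, Ops=2. Every pair that conflicts lands in different time slots.

6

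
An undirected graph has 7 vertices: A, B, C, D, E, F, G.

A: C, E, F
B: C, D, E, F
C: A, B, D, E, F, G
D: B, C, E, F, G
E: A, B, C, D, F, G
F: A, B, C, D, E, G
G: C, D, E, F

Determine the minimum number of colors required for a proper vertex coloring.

C, D, E, F, G are mutually adjacent (a clique of size 5), so at least 5 colors are needed.
One proper 5-coloring: A=yellow, B=purple, C=blue, D=yellow, E=green, F=red, G=purple. Each edge has distinct colors on its endpoints.

5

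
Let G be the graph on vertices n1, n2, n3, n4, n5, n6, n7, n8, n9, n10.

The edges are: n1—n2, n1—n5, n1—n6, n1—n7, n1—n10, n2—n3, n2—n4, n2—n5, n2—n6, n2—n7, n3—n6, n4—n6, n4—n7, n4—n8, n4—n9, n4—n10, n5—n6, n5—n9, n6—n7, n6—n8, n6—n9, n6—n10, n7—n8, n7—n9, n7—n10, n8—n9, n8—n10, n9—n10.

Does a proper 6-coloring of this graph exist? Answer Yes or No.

Yes

The chromatic number is 6. n4, n6, n7, n8, n9, n10 are pairwise adjacent (a clique of size 6), so at least 6 colors are needed.
6 colors suffice: color 1 → {n6}; color 2 → {n3, n5, n7}; color 3 → {n2, n10}; color 4 → {n1, n9}; color 5 → {n4}; color 6 → {n8}.
That is already a proper 6-coloring.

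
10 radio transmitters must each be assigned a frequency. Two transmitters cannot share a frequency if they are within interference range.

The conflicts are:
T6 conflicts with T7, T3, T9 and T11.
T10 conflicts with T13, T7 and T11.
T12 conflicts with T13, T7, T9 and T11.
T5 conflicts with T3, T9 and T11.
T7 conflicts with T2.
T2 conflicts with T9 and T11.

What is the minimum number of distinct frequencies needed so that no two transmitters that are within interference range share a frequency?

T2 and T11 conflict, so at least 2 frequencies are needed.
2 frequencies suffice: frequency 1 → {T13, T7, T3, T9, T11}; frequency 2 → {T6, T10, T12, T5, T2}. Every pair that conflicts lands in different frequencies.

2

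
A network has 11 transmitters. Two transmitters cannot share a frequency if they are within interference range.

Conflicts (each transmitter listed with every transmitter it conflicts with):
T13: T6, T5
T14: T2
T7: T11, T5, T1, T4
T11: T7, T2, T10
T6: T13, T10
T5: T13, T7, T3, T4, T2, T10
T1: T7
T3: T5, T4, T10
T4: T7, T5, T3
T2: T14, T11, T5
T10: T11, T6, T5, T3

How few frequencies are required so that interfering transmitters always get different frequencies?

3

T7, T5, T4 pairwise conflict, so at least 3 frequencies are needed.
A valid assignment using 3 frequencies: T13=2, T14=1, T7=2, T11=1, T6=1, T5=1, T1=1, T3=2, T4=3, T2=2, T10=3. No two conflicting transmitters share a frequency.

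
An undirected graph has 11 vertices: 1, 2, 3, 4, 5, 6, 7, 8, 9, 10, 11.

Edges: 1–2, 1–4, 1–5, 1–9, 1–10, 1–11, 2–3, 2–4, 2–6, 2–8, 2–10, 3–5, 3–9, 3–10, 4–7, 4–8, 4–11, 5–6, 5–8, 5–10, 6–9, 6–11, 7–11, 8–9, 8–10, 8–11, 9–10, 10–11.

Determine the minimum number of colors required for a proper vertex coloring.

3

1, 9, 10 form a triangle, so at least 3 colors are needed.
3 colors suffice: color a → {4, 6, 10}; color b → {1, 3, 7, 8}; color c → {2, 5, 9, 11}. No two adjacent vertices share a color.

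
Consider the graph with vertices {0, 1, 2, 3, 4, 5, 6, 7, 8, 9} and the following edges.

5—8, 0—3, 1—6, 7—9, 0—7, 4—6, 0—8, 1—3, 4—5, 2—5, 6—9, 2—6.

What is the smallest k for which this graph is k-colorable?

The cycle 3-0-8-5-2-6-1-3 has odd length 7, so it cannot be 2-colored; at least 3 colors are needed.
A valid assignment using 3 colors: 0=red, 1=green, 2=blue, 3=blue, 4=blue, 5=red, 6=red, 7=green, 8=blue, 9=blue. Each edge has distinct colors on its endpoints.

3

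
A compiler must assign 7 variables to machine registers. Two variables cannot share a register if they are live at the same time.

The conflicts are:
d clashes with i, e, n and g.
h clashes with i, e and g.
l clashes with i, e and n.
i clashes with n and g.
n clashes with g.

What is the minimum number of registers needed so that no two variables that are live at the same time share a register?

4

d, i, n, g are mutually in conflict, so at least 4 registers are needed.
Using 4 registers: d=3, h=2, l=3, i=1, e=1, n=2, g=4. Every pair that conflicts lands in different registers.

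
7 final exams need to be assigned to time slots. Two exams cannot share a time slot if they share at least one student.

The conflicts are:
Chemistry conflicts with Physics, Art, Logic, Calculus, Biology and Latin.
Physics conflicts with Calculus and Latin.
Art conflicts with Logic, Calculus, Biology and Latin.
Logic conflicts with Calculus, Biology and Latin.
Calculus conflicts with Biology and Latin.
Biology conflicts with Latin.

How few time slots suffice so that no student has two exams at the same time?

6

Chemistry, Art, Logic, Calculus, Biology, Latin are mutually in conflict, so at least 6 time slots are needed.
6 time slots suffice: time slot 1 → {Latin}; time slot 2 → {Calculus}; time slot 3 → {Chemistry}; time slot 4 → {Physics, Biology}; time slot 5 → {Logic}; time slot 6 → {Art}. Every pair that conflicts lands in different time slots.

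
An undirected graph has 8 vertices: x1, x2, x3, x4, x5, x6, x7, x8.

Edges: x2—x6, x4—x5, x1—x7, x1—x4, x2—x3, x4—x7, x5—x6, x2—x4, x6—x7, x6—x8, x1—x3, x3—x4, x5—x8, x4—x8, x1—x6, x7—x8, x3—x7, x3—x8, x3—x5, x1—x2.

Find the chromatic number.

x3, x4, x7, x8 form a clique, so at least 4 colors are needed.
A valid assignment using 4 colors: x1=green, x2=yellow, x3=blue, x4=red, x5=yellow, x6=red, x7=yellow, x8=green. No two adjacent vertices share a color.

4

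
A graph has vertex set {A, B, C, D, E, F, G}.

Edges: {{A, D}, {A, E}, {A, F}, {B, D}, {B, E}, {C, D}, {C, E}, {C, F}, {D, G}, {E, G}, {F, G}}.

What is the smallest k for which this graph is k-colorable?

A and E are adjacent, so at least 2 colors are needed.
2 colors suffice: color red → {D, E, F}; color blue → {A, B, C, G}. Every edge joins two different colors.

2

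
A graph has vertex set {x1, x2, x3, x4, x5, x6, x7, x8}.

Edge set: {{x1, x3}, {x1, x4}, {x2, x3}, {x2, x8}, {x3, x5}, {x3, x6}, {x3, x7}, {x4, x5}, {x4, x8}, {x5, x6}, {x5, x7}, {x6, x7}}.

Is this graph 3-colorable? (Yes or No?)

No

x3, x5, x6, x7 are pairwise adjacent (a clique of size 4), so at least 4 colors are needed.
So 3 colors are not enough.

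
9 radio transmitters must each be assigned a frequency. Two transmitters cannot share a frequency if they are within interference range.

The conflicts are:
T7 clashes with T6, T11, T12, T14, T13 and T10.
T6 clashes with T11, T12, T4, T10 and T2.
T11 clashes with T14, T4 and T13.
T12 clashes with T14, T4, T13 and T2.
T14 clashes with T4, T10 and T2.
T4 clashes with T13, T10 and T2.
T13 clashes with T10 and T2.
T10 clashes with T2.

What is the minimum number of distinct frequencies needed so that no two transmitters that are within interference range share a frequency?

T6, T12, T4, T2 are mutually in conflict, so at least 4 frequencies are needed.
4 frequencies suffice: frequency 1 → {T7, T4}; frequency 2 → {T6, T14, T13}; frequency 3 → {T11, T12, T10}; frequency 4 → {T2}. Each listed conflict is separated.

4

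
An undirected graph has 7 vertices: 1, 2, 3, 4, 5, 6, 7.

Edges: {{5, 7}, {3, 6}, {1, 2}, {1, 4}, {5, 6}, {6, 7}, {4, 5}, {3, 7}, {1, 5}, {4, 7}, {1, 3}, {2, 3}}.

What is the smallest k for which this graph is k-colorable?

3, 6, 7 are pairwise adjacent, so at least 3 colors are needed.
3 colors suffice: 1=red, 2=green, 3=blue, 4=green, 5=blue, 6=green, 7=red. Every edge joins two different colors.

3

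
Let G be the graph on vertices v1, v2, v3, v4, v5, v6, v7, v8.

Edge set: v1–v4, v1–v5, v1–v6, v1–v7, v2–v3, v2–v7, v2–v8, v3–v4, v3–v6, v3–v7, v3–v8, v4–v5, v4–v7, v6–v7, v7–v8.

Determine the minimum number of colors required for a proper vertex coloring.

v2, v3, v7, v8 are mutually adjacent (a clique of size 4), so at least 4 colors are needed.
4 colors suffice: color red → {v5, v7}; color blue → {v1, v3}; color green → {v2, v4, v6}; color yellow → {v8}. Each edge has distinct colors on its endpoints.

4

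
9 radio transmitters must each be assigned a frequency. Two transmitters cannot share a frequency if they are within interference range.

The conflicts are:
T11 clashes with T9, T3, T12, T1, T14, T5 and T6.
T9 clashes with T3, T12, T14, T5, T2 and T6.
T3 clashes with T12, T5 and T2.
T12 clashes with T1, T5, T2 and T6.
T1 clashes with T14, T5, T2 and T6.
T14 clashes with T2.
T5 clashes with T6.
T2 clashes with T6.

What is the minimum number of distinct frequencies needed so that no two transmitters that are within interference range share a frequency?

5

T11, T12, T1, T5, T6 all conflict with each other, so at least 5 frequencies are needed.
5 frequencies suffice: frequency 1 → {T11, T2}; frequency 2 → {T9, T1}; frequency 3 → {T12, T14}; frequency 4 → {T5}; frequency 5 → {T3, T6}. Each listed conflict is separated.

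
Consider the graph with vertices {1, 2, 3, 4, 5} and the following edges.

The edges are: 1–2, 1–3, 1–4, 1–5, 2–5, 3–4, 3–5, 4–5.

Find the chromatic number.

4

1, 3, 4, 5 are pairwise adjacent (a clique of size 4), so at least 4 colors are needed.
One proper 4-coloring: 1=b, 2=c, 3=d, 4=c, 5=a. No two adjacent vertices share a color.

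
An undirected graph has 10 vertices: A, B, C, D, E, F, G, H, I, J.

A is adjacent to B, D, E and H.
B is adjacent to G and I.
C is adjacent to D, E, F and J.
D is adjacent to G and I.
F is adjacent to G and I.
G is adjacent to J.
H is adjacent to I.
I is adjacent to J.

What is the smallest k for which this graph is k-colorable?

H and I are adjacent, so at least 2 colors are needed.
2 colors suffice: color 1 → {A, C, G, I}; color 2 → {B, D, E, F, H, J}. No two adjacent vertices share a color.

2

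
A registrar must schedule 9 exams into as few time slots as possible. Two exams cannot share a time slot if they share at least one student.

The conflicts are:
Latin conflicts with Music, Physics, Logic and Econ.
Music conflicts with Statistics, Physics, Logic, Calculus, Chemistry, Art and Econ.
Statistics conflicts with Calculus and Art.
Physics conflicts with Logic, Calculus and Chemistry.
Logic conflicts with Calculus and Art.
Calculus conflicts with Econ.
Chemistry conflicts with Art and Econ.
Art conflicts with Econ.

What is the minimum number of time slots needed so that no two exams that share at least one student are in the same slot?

Music, Physics, Logic, Calculus are mutually in conflict, so at least 4 time slots are needed.
4 time slots suffice: Latin=2, Music=1, Statistics=3, Physics=3, Logic=4, Calculus=2, Chemistry=4, Art=2, Econ=3. Every pair that conflicts lands in different time slots.

4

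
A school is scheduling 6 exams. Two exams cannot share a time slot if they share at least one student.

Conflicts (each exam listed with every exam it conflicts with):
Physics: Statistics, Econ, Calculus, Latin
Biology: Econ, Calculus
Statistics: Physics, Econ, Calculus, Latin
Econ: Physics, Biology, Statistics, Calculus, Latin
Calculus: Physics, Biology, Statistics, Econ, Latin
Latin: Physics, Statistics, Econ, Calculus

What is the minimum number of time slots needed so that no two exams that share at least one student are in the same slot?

Physics, Statistics, Econ, Calculus, Latin pairwise conflict, so at least 5 time slots are needed.
5 time slots suffice: time slot 1 → {Calculus}; time slot 2 → {Econ}; time slot 3 → {Biology, Statistics}; time slot 4 → {Physics}; time slot 5 → {Latin}. Each listed conflict is separated.

5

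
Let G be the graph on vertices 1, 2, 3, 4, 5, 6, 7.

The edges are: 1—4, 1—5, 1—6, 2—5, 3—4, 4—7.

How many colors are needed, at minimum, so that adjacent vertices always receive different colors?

1 and 5 are adjacent, so at least 2 colors are needed.
2 colors suffice: 1=a, 2=a, 3=a, 4=b, 5=b, 6=b, 7=a. Every edge joins two different colors.

2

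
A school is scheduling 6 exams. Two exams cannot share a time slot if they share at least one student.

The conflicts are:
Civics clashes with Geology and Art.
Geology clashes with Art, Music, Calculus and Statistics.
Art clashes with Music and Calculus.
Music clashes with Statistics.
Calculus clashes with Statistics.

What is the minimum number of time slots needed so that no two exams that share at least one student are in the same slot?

Geology, Art, Music all conflict with each other, so at least 3 time slots are needed.
Using 3 time slots: Civics=3, Geology=1, Art=2, Music=3, Calculus=3, Statistics=2. No two conflicting exams share a time slot.

3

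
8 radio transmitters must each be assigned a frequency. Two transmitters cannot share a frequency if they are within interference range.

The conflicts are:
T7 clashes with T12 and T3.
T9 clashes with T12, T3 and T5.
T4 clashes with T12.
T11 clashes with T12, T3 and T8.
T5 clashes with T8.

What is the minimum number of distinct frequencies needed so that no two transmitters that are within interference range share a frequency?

The cycle T9-T12-T11-T8-T5-T9 has odd length 5, so it cannot be 2-colored; at least 3 frequencies are needed.
3 frequencies suffice: frequency 1 → {T12, T3, T5}; frequency 2 → {T7, T9, T4, T11}; frequency 3 → {T8}. No two conflicting transmitters share a frequency.

3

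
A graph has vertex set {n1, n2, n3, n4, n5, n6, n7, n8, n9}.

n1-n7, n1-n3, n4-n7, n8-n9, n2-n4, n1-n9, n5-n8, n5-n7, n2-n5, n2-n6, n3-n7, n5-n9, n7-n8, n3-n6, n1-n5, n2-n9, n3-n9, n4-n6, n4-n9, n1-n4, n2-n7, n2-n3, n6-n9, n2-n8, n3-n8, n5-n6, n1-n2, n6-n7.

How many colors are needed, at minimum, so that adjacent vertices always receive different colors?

n2, n5, n8, n9 form a clique, so at least 4 colors are needed.
4 colors suffice: color 1 → {n2}; color 2 → {n7, n9}; color 3 → {n3, n4, n5}; color 4 → {n1, n6, n8}. Each edge has distinct colors on its endpoints.

4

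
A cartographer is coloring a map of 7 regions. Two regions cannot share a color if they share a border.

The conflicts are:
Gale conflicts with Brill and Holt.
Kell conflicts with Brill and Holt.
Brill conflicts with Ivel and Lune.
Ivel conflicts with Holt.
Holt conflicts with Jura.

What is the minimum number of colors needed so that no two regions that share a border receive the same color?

Kell and Brill conflict, so at least 2 colors are needed.
2 colors suffice: color 1 → {Brill, Holt}; color 2 → {Gale, Kell, Ivel, Lune, Jura}. No two conflicting regions share a color.

2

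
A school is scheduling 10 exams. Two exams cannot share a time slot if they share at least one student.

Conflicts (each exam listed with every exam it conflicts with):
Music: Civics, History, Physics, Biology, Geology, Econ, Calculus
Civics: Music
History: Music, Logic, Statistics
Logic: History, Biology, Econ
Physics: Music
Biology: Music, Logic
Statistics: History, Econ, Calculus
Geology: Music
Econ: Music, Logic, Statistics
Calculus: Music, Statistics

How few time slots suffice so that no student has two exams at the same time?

2

Music and History conflict, so at least 2 time slots are needed.
2 time slots suffice: time slot 1 → {Music, Logic, Statistics}; time slot 2 → {Civics, History, Physics, Biology, Geology, Econ, Calculus}. Each listed conflict is separated.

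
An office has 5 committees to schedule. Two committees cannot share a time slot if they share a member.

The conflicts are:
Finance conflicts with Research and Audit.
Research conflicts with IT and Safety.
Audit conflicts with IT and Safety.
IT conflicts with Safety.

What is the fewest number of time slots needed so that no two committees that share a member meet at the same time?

3

Audit, IT, Safety are mutually in conflict, so at least 3 time slots are needed.
A valid assignment using 3 time slots: Finance=2, Research=1, Audit=1, IT=2, Safety=3. Each listed conflict is separated.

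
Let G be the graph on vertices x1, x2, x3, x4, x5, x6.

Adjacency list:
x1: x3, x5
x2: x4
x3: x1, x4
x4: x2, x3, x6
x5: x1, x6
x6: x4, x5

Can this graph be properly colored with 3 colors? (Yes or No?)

The chromatic number is 3. The cycle x3-x4-x6-x5-x1-x3 has odd length 5, so it cannot be 2-colored; at least 3 colors are needed.
3 colors suffice: color 1 → {x1, x4}; color 2 → {x2, x3, x6}; color 3 → {x5}.
That is already a proper 3-coloring.

Yes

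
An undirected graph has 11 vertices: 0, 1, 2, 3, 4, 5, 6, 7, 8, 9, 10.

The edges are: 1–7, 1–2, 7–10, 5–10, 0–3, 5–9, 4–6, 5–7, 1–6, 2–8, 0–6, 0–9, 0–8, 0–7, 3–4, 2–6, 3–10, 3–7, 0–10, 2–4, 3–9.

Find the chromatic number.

4

0, 3, 7, 10 are pairwise adjacent (a clique of size 4), so at least 4 colors are needed.
4 colors suffice: color a → {0, 2, 5}; color b → {6, 7, 8, 9}; color c → {1, 3}; color d → {4, 10}. No two adjacent vertices share a color.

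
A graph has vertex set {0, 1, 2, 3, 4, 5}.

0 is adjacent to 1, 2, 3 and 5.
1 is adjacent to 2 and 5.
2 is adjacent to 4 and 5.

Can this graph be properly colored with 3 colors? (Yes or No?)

No

0, 1, 2, 5 are mutually adjacent (a clique of size 4), so at least 4 colors are needed.
So 3 colors are not enough.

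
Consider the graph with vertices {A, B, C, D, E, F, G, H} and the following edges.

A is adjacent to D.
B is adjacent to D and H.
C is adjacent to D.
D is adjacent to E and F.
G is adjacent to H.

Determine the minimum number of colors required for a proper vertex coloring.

2

B and H are adjacent, so at least 2 colors are needed.
2 colors suffice: color 1 → {D, H}; color 2 → {A, B, C, E, F, G}. Every edge joins two different colors.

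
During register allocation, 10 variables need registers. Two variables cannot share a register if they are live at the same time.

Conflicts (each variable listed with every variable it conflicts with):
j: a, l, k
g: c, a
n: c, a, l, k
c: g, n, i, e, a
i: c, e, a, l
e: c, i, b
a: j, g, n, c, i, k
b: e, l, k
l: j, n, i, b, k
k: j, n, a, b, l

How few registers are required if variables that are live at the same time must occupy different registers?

b, l, k pairwise conflict, so at least 3 registers are needed.
3 registers suffice: register 1 → {e, a, l}; register 2 → {c, k}; register 3 → {j, g, n, i, b}. Each listed conflict is separated.

3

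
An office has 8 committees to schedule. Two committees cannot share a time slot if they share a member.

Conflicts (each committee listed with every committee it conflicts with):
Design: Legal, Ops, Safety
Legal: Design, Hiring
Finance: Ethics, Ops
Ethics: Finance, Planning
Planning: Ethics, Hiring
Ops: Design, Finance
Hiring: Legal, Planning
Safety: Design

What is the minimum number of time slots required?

3

The cycle Design-Legal-Hiring-Planning-Ethics-Finance-Ops-Design has odd length 7, so it cannot be 2-colored; at least 3 time slots are needed.
Using 3 time slots: Design=1, Legal=3, Finance=1, Ethics=2, Planning=1, Ops=2, Hiring=2, Safety=2. Every pair that conflicts lands in different time slots.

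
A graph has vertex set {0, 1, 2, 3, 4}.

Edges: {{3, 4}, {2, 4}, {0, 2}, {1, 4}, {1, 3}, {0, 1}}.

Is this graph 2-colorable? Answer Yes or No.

1, 3, 4 are pairwise adjacent, so at least 3 colors are needed.
So 2 colors are not enough.

No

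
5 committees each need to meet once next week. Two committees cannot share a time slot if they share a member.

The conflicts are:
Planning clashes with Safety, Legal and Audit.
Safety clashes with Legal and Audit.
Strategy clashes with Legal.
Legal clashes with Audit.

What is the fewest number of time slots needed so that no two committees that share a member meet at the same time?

Planning, Safety, Legal, Audit pairwise conflict, so at least 4 time slots are needed.
4 time slots suffice: time slot 1 → {Legal}; time slot 2 → {Safety, Strategy}; time slot 3 → {Planning}; time slot 4 → {Audit}. Each listed conflict is separated.

4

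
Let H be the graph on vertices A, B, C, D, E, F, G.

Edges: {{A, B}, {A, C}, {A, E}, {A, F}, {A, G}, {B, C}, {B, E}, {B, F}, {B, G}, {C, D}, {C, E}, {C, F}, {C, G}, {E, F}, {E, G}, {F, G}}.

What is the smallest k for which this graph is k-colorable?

6

A, B, C, E, F, G are pairwise adjacent (a clique of size 6), so at least 6 colors are needed.
One proper 6-coloring: A=4, B=3, C=1, D=2, E=2, F=5, G=6. Every edge joins two different colors.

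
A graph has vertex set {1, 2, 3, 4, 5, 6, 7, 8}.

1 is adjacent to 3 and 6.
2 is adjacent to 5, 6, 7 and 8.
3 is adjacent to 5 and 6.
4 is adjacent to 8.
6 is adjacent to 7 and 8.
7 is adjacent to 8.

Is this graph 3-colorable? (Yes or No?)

No

2, 6, 7, 8 are pairwise adjacent (a clique of size 4), so at least 4 colors are needed.
So 3 colors are not enough.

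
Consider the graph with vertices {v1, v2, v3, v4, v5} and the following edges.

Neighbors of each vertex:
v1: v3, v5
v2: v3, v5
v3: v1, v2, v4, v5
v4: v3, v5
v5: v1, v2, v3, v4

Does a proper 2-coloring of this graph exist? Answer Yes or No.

No

v3, v4, v5 are pairwise adjacent, so at least 3 colors are needed.
So 2 colors are not enough.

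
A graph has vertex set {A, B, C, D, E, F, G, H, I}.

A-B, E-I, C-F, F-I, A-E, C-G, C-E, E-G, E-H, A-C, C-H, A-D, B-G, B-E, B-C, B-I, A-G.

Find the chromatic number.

A, B, C, E, G form a clique, so at least 5 colors are needed.
One proper 5-coloring: A=yellow, B=green, C=red, D=red, E=blue, F=blue, G=purple, H=green, I=red. Every edge joins two different colors.

5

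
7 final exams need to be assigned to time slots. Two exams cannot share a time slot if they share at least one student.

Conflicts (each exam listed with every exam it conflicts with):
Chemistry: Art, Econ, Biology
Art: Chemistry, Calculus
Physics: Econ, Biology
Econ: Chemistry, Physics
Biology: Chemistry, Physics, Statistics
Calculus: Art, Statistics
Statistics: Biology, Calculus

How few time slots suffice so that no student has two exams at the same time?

3

The cycle Statistics-Calculus-Art-Chemistry-Biology-Statistics has odd length 5, so it cannot be 2-colored; at least 3 time slots are needed.
3 time slots suffice: time slot 1 → {Art, Econ, Biology}; time slot 2 → {Chemistry, Physics, Statistics}; time slot 3 → {Calculus}. No two conflicting exams share a time slot.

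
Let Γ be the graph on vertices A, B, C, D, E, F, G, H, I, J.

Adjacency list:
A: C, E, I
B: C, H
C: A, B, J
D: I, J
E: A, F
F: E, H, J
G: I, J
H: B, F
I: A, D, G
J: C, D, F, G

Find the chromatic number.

The cycle C-J-D-I-A-C has odd length 5, so it cannot be 2-colored; at least 3 colors are needed.
3 colors suffice: color 1 → {A, H, J}; color 2 → {C, F, I}; color 3 → {B, D, E, G}. Each edge has distinct colors on its endpoints.

3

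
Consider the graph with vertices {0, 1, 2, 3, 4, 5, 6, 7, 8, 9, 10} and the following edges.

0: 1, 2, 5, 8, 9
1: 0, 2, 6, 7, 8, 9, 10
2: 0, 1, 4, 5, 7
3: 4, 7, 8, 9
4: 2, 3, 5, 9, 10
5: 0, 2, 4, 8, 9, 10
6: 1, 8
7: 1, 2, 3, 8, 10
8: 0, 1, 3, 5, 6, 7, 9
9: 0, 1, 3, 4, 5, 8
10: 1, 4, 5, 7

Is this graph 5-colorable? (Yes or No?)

Yes

The chromatic number is 4. 0, 5, 8, 9 form a clique, so at least 4 colors are needed.
A valid assignment using 4 colors: 0=d, 1=b, 2=a, 3=b, 4=d, 5=b, 6=c, 7=c, 8=a, 9=c, 10=a.
Since 5 ≥ 4, a proper 5-coloring certainly exists.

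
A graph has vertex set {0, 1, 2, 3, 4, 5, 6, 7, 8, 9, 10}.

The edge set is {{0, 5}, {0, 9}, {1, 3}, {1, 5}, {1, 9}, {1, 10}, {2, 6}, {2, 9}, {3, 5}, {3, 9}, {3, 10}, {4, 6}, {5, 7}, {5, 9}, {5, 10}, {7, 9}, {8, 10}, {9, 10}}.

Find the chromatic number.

1, 3, 5, 9, 10 are pairwise adjacent (a clique of size 5), so at least 5 colors are needed.
5 colors suffice: color a → {6, 8, 9}; color b → {2, 4, 5}; color c → {0, 7, 10}; color d → {3}; color e → {1}. Every edge joins two different colors.

5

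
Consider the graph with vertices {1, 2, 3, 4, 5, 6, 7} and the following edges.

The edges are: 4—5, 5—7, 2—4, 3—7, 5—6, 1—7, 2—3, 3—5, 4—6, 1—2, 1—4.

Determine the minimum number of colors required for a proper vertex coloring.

4, 5, 6 form a triangle, so at least 3 colors are needed.
3 colors suffice: 1=a, 2=c, 3=b, 4=b, 5=a, 6=c, 7=c. No two adjacent vertices share a color.

3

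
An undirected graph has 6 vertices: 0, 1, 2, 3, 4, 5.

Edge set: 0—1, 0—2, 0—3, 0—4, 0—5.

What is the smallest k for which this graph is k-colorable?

2

0 and 4 are adjacent, so at least 2 colors are needed.
2 colors suffice: color red → {0}; color blue → {1, 2, 3, 4, 5}. Each edge has distinct colors on its endpoints.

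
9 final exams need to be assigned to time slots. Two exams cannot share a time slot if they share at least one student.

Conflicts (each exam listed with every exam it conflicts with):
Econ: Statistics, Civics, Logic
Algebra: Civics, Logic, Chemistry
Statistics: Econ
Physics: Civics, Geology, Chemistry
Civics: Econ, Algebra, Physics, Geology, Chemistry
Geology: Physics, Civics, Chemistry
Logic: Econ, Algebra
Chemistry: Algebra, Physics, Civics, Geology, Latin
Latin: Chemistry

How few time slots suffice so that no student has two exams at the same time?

Physics, Civics, Geology, Chemistry pairwise conflict, so at least 4 time slots are needed.
A valid assignment using 4 time slots: Econ=2, Algebra=3, Statistics=1, Physics=3, Civics=1, Geology=4, Logic=1, Chemistry=2, Latin=1. Every pair that conflicts lands in different time slots.

4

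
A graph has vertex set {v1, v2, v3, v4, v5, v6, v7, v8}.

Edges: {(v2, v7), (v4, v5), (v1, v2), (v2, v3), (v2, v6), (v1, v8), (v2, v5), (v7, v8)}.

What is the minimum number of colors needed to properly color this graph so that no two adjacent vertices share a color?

v2 and v6 are adjacent, so at least 2 colors are needed.
One proper 2-coloring: v1=2, v2=1, v3=2, v4=1, v5=2, v6=2, v7=2, v8=1. Every edge joins two different colors.

2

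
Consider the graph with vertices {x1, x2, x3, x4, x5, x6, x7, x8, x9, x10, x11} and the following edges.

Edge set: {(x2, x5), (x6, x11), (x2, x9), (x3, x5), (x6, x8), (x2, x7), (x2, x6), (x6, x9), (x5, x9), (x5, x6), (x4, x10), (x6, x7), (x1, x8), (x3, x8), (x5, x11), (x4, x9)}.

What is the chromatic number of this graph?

x2, x5, x6, x9 are pairwise adjacent (a clique of size 4), so at least 4 colors are needed.
A valid assignment using 4 colors: x1=1, x2=3, x3=1, x4=1, x5=2, x6=1, x7=2, x8=2, x9=4, x10=2, x11=3. Each edge has distinct colors on its endpoints.

4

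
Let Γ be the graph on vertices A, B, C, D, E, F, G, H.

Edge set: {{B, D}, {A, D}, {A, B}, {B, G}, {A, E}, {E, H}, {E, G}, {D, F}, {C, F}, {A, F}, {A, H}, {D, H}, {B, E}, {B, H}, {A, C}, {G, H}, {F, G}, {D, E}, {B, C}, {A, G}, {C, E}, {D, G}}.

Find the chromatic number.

A, B, D, E, G, H form a clique, so at least 6 colors are needed.
A valid assignment using 6 colors: A=1, B=2, C=4, D=5, E=3, F=2, G=4, H=6. Each edge has distinct colors on its endpoints.

6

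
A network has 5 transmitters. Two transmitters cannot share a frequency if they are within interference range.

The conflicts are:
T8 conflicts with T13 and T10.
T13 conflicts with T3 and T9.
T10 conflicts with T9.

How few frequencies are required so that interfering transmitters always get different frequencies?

T8 and T10 conflict, so at least 2 frequencies are needed.
A valid assignment using 2 frequencies: T8=2, T13=1, T3=2, T10=1, T9=2. Each listed conflict is separated.

2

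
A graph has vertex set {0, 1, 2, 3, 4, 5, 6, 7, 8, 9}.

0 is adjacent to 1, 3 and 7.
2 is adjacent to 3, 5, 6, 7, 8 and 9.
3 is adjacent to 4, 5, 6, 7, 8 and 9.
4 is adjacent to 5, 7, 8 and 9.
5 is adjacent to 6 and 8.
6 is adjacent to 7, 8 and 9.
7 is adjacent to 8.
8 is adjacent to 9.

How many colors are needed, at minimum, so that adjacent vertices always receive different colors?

2, 3, 6, 8, 9 form a clique, so at least 5 colors are needed.
5 colors suffice: color red → {1, 3}; color blue → {0, 8}; color green → {4, 6}; color yellow → {5, 7, 9}; color purple → {2}. Each edge has distinct colors on its endpoints.

5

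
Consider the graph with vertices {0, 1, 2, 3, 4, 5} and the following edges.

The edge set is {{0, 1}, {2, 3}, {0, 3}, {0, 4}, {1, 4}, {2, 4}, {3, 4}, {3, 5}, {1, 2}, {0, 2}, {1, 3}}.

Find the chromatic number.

5

0, 1, 2, 3, 4 are mutually adjacent (a clique of size 5), so at least 5 colors are needed.
5 colors suffice: color red → {3}; color blue → {1, 5}; color green → {4}; color yellow → {0}; color purple → {2}. Every edge joins two different colors.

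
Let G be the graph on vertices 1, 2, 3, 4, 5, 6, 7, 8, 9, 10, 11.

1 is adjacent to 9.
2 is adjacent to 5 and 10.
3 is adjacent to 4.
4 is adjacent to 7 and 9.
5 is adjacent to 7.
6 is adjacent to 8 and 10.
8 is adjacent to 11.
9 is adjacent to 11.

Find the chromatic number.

3

The cycle 10-2-5-7-4-9-11-8-6-10 has odd length 9, so it cannot be 2-colored; at least 3 colors are needed.
A valid assignment using 3 colors: 1=b, 2=b, 3=a, 4=b, 5=a, 6=a, 7=c, 8=c, 9=a, 10=c, 11=b. Every edge joins two different colors.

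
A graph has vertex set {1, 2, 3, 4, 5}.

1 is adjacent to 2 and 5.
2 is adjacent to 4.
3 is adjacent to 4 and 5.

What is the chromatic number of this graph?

3

The cycle 2-4-3-5-1-2 has odd length 5, so it cannot be 2-colored; at least 3 colors are needed.
3 colors suffice: 1=red, 2=green, 3=red, 4=blue, 5=blue. No two adjacent vertices share a color.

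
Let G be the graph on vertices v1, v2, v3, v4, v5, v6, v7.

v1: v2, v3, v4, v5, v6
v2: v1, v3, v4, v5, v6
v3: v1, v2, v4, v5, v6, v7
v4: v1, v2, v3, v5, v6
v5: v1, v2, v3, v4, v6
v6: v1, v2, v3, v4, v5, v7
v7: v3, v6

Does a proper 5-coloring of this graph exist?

v1, v2, v3, v4, v5, v6 are pairwise adjacent (a clique of size 6), so at least 6 colors are needed.
So 5 colors are not enough.

No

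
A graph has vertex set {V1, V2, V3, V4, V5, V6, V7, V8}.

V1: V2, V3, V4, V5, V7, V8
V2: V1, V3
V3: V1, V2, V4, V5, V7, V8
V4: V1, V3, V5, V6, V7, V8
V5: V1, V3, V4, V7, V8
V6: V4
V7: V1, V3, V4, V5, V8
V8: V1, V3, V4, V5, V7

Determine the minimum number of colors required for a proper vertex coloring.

6

V1, V3, V4, V5, V7, V8 are mutually adjacent (a clique of size 6), so at least 6 colors are needed.
One proper 6-coloring: V1=1, V2=3, V3=2, V4=3, V5=5, V6=1, V7=6, V8=4. Every edge joins two different colors.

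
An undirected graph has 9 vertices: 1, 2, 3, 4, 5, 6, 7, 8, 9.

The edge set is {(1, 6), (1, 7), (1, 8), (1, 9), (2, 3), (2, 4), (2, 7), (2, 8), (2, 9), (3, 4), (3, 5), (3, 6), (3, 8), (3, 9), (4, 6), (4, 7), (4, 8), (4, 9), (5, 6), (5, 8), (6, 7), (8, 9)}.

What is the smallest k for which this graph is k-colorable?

2, 3, 4, 8, 9 form a clique, so at least 5 colors are needed.
A valid assignment using 5 colors: 1=c, 2=e, 3=a, 4=c, 5=c, 6=b, 7=a, 8=b, 9=d. Each edge has distinct colors on its endpoints.

5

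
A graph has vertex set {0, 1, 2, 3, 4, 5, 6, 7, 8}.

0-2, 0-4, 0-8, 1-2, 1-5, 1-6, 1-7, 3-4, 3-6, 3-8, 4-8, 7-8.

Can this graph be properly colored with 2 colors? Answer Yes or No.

0, 4, 8 form a triangle, so at least 3 colors are needed.
So 2 colors are not enough.

No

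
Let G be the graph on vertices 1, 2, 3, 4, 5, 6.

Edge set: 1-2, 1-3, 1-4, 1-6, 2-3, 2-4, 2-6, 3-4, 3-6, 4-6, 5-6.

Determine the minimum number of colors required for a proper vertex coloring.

5

1, 2, 3, 4, 6 form a clique, so at least 5 colors are needed.
5 colors suffice: color red → {6}; color blue → {1, 5}; color green → {2}; color yellow → {4}; color purple → {3}. Each edge has distinct colors on its endpoints.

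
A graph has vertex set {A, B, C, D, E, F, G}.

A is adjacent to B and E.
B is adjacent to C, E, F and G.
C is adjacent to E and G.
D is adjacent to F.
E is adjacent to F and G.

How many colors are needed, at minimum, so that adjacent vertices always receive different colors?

4

B, C, E, G form a clique, so at least 4 colors are needed.
4 colors suffice: color 1 → {D, E}; color 2 → {B}; color 3 → {A, C, F}; color 4 → {G}. No two adjacent vertices share a color.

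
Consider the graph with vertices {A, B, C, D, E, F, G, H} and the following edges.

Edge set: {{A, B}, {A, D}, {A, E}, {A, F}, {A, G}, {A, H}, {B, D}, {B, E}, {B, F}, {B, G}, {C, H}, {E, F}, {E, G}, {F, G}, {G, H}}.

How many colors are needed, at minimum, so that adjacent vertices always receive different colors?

5

A, B, E, F, G form a clique, so at least 5 colors are needed.
5 colors suffice: color red → {A, C}; color blue → {B, H}; color green → {D, G}; color yellow → {E}; color purple → {F}. Every edge joins two different colors.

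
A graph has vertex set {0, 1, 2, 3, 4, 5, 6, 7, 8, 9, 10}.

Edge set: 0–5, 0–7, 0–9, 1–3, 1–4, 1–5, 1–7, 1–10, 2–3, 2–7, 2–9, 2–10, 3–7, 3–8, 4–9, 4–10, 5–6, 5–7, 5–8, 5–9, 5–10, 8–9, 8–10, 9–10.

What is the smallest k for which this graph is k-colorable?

4

5, 8, 9, 10 form a clique, so at least 4 colors are needed.
4 colors suffice: color a → {3, 4, 5}; color b → {6, 7, 10}; color c → {1, 9}; color d → {0, 2, 8}. Every edge joins two different colors.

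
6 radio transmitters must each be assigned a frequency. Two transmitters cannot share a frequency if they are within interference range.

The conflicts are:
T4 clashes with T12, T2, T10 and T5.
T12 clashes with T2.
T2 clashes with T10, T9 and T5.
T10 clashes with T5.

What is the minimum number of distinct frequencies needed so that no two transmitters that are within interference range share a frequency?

T4, T2, T10, T5 are mutually in conflict, so at least 4 frequencies are needed.
4 frequencies suffice: frequency 1 → {T2}; frequency 2 → {T4, T9}; frequency 3 → {T12, T10}; frequency 4 → {T5}. Each listed conflict is separated.

4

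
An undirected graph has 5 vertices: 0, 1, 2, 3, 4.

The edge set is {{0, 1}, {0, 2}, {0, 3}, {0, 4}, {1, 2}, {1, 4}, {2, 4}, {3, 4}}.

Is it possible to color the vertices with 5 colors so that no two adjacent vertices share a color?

The chromatic number is 4. 0, 1, 2, 4 are pairwise adjacent (a clique of size 4), so at least 4 colors are needed.
4 colors suffice: color red → {4}; color blue → {0}; color green → {2, 3}; color yellow → {1}.
Since 5 ≥ 4, a proper 5-coloring certainly exists.

Yes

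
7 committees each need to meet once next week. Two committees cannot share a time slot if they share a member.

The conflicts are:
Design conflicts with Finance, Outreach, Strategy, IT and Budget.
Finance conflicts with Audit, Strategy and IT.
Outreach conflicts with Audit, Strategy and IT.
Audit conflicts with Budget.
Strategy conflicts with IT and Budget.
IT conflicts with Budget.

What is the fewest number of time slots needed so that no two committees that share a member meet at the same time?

Design, Strategy, IT, Budget are mutually in conflict, so at least 4 time slots are needed.
4 time slots suffice: time slot 1 → {Audit, Strategy}; time slot 2 → {Design}; time slot 3 → {IT}; time slot 4 → {Finance, Outreach, Budget}. Each listed conflict is separated.

4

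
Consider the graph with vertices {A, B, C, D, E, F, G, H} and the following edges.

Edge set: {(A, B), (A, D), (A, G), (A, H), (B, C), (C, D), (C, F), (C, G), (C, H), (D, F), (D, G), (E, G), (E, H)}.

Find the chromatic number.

3

C, D, F are pairwise adjacent, so at least 3 colors are needed.
A valid assignment using 3 colors: A=red, B=blue, C=red, D=green, E=red, F=blue, G=blue, H=blue. No two adjacent vertices share a color.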